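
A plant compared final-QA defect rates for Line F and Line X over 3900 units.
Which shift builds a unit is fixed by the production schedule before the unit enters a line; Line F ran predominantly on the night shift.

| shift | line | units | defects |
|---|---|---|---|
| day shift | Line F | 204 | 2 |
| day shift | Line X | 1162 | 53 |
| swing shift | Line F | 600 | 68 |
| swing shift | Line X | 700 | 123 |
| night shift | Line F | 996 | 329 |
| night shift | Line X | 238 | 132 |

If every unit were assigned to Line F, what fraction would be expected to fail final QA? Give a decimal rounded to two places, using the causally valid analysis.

0.15

The imbalance in shift arose from how units were allocated, not from anything the line did; and shift independently affects the outcome. The pooled gap is confounded — condition on shift.
Standardising Line F to the population shift mix: 0.350·2/204 + 0.333·68/600 + 0.316·329/996 = 0.146.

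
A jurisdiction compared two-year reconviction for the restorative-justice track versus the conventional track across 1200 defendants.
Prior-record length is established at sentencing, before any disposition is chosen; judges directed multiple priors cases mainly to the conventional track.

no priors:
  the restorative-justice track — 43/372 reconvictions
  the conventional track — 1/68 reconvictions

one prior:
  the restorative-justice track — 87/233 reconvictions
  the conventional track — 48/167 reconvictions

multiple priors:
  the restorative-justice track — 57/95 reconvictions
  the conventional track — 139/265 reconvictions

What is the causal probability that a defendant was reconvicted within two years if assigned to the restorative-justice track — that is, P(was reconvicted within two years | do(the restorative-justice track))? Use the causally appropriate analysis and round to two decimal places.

Nothing the disposition does changes prior-record length; the imbalance is an allocation artefact. With prior-record length also predicting the outcome, the pooled figure is confounded, and the within-stratum comparison is the causal one.
Standardising the restorative-justice track to the population prior-record length mix: 0.367·43/372 + 0.333·87/233 + 0.300·57/95 = 0.347.

0.35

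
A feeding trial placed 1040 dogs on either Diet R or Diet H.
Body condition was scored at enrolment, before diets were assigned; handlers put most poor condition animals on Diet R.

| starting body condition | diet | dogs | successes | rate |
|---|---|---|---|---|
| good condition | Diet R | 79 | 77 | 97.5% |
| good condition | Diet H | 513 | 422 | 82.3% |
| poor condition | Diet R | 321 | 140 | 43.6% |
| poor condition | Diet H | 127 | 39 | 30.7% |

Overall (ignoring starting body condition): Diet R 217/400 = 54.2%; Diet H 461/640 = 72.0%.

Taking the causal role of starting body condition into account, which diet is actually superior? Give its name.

Starting body condition differs across diets for reasons unrelated to any effect of the diet itself, and it separately predicts the outcome — a classic confounder. We must compare within starting body condition levels.
Within each level — good condition: 97.5% vs 82.3%; poor condition: 43.6% vs 30.7% — Diet R is higher every time.

Diet R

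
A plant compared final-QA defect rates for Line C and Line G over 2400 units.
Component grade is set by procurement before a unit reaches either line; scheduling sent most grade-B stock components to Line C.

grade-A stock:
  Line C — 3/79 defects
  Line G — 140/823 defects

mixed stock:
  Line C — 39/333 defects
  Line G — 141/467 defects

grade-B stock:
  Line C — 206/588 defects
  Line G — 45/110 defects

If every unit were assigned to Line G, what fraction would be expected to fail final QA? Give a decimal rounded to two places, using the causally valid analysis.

0.28

Within every component grade level Line C has the lower rate, yet pooled Line G does — Simpson's reversal.
Component grade differs across lines for reasons unrelated to any effect of the line itself, and it separately predicts the outcome — a classic confounder. We must compare within component grade levels.
Standardising Line G to the population component grade mix: 0.376·140/823 + 0.333·141/467 + 0.291·45/110 = 0.284.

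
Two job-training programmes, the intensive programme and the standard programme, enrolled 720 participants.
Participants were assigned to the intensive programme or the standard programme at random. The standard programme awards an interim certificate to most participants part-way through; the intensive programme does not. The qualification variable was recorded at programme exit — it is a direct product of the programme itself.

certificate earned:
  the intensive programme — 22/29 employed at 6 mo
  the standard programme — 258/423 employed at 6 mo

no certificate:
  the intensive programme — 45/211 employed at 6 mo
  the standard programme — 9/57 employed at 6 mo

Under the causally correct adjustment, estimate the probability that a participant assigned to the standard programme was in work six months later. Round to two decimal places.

The distribution of qualification attained during the programme is itself part of what the programme does — it is an intermediate outcome. Holding it fixed would remove that part of the effect; the total effect is the pooled difference.
So P(outcome | do(the standard programme)) is just the pooled rate for the standard programme: 267/480 = 0.556.

0.56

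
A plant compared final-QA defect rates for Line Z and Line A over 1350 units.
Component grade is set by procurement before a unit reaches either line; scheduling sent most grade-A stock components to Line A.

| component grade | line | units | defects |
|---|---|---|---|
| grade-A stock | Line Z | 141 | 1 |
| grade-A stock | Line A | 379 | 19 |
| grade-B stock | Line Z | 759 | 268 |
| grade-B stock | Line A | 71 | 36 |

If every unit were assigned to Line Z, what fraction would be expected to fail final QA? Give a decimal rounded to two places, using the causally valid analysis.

Within every component grade level Line Z has the lower rate, yet pooled Line A does — Simpson's reversal.
The imbalance in component grade arose from how units were allocated, not from anything the line did; and component grade independently affects the outcome. The pooled gap is confounded — condition on component grade.
Standardising Line Z to the population component grade mix: 0.385·1/141 + 0.615·268/759 = 0.220.

0.22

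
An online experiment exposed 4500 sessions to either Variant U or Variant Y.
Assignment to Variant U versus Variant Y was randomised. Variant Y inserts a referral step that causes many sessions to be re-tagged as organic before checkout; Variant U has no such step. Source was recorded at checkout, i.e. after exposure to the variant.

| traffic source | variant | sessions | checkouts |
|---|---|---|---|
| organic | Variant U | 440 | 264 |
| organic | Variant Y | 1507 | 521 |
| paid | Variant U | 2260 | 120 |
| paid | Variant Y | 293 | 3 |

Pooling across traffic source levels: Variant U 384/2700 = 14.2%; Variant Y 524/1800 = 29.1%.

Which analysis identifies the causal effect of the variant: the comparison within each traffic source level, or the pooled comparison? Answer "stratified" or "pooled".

Traffic source lies on the pathway variant → traffic source → outcome, so adjusting for it blocks the indirect effect. For the total causal effect of variant, use the unadjusted pooled rates.
Pooled: Variant U 14.2% vs Variant Y 29.1%; Variant Y is higher overall.

pooled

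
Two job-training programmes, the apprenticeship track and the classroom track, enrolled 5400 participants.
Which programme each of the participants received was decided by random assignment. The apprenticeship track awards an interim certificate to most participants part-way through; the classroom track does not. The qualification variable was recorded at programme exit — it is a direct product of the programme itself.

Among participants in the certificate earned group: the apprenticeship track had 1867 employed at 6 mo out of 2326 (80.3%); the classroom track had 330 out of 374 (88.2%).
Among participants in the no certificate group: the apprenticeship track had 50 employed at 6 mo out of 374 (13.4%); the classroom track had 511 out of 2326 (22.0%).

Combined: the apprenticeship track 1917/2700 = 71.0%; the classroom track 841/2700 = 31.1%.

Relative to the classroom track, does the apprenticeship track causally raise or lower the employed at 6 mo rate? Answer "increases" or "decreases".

Qualification attained during the programme is recorded after the programme and is itself shifted by it — it sits on the causal path from programme to outcome. Conditioning on a mediator would strip out part of the effect we want; the pooled comparison gives the total causal effect.
Pooled: the apprenticeship track 71.0% vs the classroom track 31.1%; the apprenticeship track is higher overall.

increases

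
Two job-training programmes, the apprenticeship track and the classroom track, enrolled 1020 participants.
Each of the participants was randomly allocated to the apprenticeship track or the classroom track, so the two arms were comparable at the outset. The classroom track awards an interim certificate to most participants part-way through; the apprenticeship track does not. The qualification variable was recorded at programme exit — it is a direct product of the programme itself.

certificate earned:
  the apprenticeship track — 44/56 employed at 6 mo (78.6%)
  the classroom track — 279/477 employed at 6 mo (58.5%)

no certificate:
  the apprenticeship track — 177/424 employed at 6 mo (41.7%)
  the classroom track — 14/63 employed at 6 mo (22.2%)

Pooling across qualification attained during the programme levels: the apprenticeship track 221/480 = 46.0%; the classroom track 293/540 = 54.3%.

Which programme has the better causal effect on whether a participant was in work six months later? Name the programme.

the classroom track

the apprenticeship track is higher inside every qualification attained during the programme stratum but the classroom track is higher in aggregate. Whether to stratify depends on how qualification attained during the programme relates to the programme.
Because the programme influences qualification attained during the programme, qualification attained during the programme is a post-treatment mediator, not a confounder. Stratifying on it would bias the estimate; the causal effect is the crude pooled difference.
Pooled: the apprenticeship track 46.0% vs the classroom track 54.3%; the classroom track is higher overall.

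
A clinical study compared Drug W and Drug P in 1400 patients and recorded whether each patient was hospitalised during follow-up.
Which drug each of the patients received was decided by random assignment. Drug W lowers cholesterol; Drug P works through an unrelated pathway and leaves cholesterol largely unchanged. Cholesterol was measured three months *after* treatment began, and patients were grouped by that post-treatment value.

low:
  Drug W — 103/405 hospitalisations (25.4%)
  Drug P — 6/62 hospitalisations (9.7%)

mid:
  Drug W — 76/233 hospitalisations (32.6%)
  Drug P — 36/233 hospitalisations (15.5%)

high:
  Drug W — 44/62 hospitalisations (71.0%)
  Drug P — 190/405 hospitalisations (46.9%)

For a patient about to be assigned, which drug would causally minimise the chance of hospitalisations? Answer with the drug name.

Drug W

The stratified and pooled comparisons disagree (Drug P wins within each cholesterol; Drug W wins overall), so the answer turns on the causal role of cholesterol.
The distribution of cholesterol is itself part of what the drug does — it is an intermediate outcome. Holding it fixed would remove that part of the effect; the total effect is the pooled difference.
Pooled: Drug W 31.9% vs Drug P 33.1%; Drug W is lower overall.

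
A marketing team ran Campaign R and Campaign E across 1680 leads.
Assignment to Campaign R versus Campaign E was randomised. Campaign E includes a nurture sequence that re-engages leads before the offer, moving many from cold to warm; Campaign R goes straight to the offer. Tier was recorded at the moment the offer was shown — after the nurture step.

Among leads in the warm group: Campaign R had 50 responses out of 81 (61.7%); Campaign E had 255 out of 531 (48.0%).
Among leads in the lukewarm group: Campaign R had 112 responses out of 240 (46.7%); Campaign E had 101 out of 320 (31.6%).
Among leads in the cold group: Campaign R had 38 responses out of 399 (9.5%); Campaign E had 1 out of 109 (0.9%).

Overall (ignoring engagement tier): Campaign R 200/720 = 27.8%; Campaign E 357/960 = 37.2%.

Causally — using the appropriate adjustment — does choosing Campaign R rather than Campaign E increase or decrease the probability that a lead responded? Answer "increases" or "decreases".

Engagement tier lies on the pathway campaign → engagement tier → outcome, so adjusting for it blocks the indirect effect. For the total causal effect of campaign, use the unadjusted pooled rates.
Pooled: Campaign R 27.8% vs Campaign E 37.2%; Campaign E is higher overall.

decreases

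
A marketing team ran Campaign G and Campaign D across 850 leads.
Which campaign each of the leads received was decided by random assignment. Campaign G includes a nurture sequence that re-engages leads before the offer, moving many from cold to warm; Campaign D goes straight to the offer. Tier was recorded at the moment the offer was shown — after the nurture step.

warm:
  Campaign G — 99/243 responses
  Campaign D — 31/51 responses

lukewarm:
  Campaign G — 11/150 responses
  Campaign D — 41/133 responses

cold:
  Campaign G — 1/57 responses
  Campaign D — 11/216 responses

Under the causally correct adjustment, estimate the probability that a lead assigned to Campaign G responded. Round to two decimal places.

Engagement tier here is a post-treatment variable shaped by the campaign; conditioning on it would introduce bias rather than remove it. The overall comparison is the causal one.
So P(outcome | do(Campaign G)) is just the pooled rate for Campaign G: 111/450 = 0.247.

0.25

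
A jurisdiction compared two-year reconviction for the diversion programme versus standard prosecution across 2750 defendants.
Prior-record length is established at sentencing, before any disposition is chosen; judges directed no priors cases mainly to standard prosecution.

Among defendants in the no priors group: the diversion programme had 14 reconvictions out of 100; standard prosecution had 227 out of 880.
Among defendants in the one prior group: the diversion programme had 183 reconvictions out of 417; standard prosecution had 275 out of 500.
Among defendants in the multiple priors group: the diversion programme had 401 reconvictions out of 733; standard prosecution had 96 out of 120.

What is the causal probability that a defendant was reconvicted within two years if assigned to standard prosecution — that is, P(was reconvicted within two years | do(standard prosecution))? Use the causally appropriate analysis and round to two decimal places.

0.52

The imbalance in prior-record length arose from how defendants were allocated, not from anything the disposition did; and prior-record length independently affects the outcome. The pooled gap is confounded — condition on prior-record length.
Standardising standard prosecution to the population prior-record length mix: 0.356·227/880 + 0.333·275/500 + 0.310·96/120 = 0.523.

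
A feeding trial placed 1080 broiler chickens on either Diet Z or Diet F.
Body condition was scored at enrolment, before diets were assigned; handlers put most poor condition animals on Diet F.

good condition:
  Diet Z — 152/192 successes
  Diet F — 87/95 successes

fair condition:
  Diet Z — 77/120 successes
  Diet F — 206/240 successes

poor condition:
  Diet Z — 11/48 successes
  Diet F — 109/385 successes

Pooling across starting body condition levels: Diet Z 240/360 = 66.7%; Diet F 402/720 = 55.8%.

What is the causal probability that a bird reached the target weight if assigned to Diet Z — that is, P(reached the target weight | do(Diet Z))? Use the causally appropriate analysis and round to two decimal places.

0.52

Starting body condition satisfies the back-door criterion: it is not a descendant of the diet, and it blocks the spurious path from diet to outcome. Adjusting for it (i.e., using the within-starting body condition rates) gives the causal effect.
Standardising Diet Z to the population starting body condition mix: 0.266·152/192 + 0.333·77/120 + 0.401·11/48 = 0.516.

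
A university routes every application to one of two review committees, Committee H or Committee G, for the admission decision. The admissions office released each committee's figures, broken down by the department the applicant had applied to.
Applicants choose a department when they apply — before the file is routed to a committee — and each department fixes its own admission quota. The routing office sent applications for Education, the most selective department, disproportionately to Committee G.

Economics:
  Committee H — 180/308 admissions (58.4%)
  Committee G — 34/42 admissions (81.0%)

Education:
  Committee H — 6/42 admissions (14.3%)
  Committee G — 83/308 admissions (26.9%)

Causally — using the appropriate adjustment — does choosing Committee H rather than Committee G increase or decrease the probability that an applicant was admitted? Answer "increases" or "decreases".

decreases

Department is set before the review committee has any effect — it is not caused by the review committee — and it independently drives the outcome. That makes it a confounder, so the causal comparison is within department levels.
Within each level — Economics: 58.4% vs 81.0%; Education: 14.3% vs 26.9% — Committee G is higher every time.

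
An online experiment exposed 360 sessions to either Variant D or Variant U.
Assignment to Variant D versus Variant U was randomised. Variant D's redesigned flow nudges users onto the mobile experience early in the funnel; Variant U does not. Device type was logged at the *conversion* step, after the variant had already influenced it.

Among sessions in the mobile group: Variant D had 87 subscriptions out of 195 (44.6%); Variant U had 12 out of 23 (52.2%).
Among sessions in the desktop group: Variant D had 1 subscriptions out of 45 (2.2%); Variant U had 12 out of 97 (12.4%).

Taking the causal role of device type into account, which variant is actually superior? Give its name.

The device type-specific comparison favours Variant U throughout, but the pooled figures favour Variant D. The question is whether to condition on device type.
Device type is recorded after the variant and is itself shifted by it — it sits on the causal path from variant to outcome. Conditioning on a mediator would strip out part of the effect we want; the pooled comparison gives the total causal effect.
Pooled: Variant D 36.7% vs Variant U 20.0%; Variant D is higher overall.

Variant D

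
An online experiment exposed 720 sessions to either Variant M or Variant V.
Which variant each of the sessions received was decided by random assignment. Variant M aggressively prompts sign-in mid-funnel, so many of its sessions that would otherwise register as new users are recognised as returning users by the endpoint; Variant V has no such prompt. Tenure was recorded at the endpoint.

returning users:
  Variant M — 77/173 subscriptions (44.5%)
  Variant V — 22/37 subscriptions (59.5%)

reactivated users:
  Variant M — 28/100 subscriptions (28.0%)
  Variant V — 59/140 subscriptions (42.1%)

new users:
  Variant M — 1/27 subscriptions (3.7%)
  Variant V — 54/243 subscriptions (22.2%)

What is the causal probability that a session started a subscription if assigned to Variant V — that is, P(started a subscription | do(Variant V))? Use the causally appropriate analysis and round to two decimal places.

The stratified and pooled comparisons disagree (Variant V wins within each user tenure; Variant M wins overall), so the answer turns on the causal role of user tenure.
The distribution of user tenure is itself part of what the variant does — it is an intermediate outcome. Holding it fixed would remove that part of the effect; the total effect is the pooled difference.
So P(outcome | do(Variant V)) is just the pooled rate for Variant V: 135/420 = 0.321.

0.32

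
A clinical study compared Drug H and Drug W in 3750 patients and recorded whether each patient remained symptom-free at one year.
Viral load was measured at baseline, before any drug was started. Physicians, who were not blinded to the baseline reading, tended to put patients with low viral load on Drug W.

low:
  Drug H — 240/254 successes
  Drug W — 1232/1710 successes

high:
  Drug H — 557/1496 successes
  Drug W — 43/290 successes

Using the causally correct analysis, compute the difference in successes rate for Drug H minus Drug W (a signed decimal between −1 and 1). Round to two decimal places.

The viral load-specific comparison favours Drug H throughout, but the pooled figures favour Drug W. The question is whether to condition on viral load.
Viral load satisfies the back-door criterion: it is not a descendant of the drug, and it blocks the spurious path from drug to outcome. Adjusting for it (i.e., using the within-viral load rates) gives the causal effect.
Adjusting over the population distribution of viral load: 0.524·(0.945−0.720) + 0.476·(0.372−0.148) = +0.224.

+0.22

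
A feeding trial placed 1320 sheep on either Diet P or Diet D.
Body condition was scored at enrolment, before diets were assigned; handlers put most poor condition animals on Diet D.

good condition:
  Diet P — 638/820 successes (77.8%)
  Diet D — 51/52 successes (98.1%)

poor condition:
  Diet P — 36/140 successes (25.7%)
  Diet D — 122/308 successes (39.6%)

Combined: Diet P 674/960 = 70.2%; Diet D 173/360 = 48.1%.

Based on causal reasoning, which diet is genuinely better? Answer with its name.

Since starting body condition is a pre-existing factor (not a product of the diet) and it affects the outcome on its own, it is a confounder. The stratified rates, not the pooled rate, identify the causal effect.
Within each level — good condition: 77.8% vs 98.1%; poor condition: 25.7% vs 39.6% — Diet D is higher every time.

Diet D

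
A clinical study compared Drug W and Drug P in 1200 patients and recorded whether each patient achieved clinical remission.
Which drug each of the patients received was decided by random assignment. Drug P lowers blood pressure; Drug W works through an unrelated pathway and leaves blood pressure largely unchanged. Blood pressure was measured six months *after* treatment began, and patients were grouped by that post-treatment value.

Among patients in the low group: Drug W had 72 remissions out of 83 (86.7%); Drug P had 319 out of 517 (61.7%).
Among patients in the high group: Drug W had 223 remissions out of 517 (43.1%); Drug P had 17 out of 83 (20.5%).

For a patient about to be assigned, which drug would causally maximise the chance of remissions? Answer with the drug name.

Drug P

Because the drug influences blood pressure, blood pressure is a post-treatment mediator, not a confounder. Stratifying on it would bias the estimate; the causal effect is the crude pooled difference.
Pooled: Drug W 49.2% vs Drug P 56.0%; Drug P is higher overall.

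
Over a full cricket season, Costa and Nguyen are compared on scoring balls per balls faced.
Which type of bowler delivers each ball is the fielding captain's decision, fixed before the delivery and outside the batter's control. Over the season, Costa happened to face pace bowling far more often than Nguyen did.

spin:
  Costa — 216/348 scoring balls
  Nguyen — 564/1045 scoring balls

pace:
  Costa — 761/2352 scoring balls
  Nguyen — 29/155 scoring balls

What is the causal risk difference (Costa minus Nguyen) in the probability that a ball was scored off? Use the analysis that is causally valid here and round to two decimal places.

+0.12

Bowling type is set before the player has any effect — it is not caused by the player — and it independently drives the outcome. That makes it a confounder, so the causal comparison is within bowling type levels.
Adjusting over the population distribution of bowling type: 0.357·(0.621−0.540) + 0.643·(0.324−0.187) = +0.117.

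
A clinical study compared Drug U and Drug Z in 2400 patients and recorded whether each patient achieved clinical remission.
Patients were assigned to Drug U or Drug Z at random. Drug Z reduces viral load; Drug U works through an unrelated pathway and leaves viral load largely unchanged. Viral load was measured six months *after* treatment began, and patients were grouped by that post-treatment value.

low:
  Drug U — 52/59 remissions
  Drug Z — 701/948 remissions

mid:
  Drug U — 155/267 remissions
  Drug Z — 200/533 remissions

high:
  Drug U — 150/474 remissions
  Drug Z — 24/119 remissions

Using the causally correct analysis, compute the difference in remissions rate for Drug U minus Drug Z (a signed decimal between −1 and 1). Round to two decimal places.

-0.13

The viral load-specific comparison favours Drug U throughout, but the pooled figures favour Drug Z. The question is whether to condition on viral load.
Stratifying would compare drugs among patients the drugs themselves sorted into viral load groups — a form of selection on an intermediate. The unconditioned pooled rates give the total causal effect.
The causal difference is the pooled difference: 0.446 − 0.578 = -0.132.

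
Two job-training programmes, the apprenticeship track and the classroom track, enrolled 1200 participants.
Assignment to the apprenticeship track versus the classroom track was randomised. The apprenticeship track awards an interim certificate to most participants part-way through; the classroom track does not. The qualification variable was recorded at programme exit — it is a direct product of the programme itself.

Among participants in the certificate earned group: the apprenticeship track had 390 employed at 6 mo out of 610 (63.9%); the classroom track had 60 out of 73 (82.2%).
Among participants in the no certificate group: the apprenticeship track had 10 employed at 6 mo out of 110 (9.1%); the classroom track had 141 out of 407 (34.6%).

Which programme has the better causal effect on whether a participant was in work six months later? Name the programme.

the apprenticeship track

The stratified and pooled comparisons disagree (the classroom track wins within each qualification attained during the programme; the apprenticeship track wins overall), so the answer turns on the causal role of qualification attained during the programme.
Qualification attained during the programme here is a post-treatment variable shaped by the programme; conditioning on it would introduce bias rather than remove it. The overall comparison is the causal one.
Pooled: the apprenticeship track 55.6% vs the classroom track 41.9%; the apprenticeship track is higher overall.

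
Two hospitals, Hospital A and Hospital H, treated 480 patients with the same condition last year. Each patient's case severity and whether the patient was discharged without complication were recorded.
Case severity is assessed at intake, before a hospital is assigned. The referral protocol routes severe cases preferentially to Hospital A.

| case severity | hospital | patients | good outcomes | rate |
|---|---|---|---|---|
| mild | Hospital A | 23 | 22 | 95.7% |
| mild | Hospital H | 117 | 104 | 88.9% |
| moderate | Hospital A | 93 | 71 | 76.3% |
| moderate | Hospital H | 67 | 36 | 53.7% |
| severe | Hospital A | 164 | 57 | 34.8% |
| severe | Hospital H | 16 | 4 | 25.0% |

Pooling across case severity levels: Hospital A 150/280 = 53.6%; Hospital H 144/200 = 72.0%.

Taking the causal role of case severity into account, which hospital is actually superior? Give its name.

Case severity differs across hospitals for reasons unrelated to any effect of the hospital itself, and it separately predicts the outcome — a classic confounder. We must compare within case severity levels.
Within each level — mild: 95.7% vs 88.9%; moderate: 76.3% vs 53.7%; severe: 34.8% vs 25.0% — Hospital A is higher every time.

Hospital A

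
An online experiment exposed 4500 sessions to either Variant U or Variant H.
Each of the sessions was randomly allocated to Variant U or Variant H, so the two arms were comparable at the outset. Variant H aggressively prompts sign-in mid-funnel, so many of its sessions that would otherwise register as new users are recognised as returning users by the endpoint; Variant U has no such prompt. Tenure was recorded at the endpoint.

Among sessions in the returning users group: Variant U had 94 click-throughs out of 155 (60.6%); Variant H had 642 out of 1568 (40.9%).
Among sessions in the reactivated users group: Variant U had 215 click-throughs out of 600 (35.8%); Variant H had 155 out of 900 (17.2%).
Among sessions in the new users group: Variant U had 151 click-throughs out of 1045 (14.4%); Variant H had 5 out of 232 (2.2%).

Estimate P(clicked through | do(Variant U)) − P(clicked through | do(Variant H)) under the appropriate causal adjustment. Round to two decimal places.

-0.04

The user tenure-specific comparison favours Variant U throughout, but the pooled figures favour Variant H. The question is whether to condition on user tenure.
Stratifying would compare variants among sessions the variants themselves sorted into user tenure groups — a form of selection on an intermediate. The unconditioned pooled rates give the total causal effect.
The causal difference is the pooled difference: 0.256 − 0.297 = -0.041.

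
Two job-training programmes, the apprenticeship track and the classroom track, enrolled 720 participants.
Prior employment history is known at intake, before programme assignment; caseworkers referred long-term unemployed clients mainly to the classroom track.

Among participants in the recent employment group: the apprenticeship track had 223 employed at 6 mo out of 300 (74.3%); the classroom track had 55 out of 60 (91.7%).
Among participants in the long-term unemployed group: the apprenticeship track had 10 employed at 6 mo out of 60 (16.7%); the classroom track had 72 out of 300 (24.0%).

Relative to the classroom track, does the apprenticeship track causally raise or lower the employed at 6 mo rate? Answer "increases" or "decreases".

Here prior employment history is a common cause — it drives both which programme a case falls under and the outcome. The crude comparison mixes populations; the stratum-specific rates are the causally relevant ones.
Within each level — recent employment: 74.3% vs 91.7%; long-term unemployed: 16.7% vs 24.0% — the classroom track is higher every time.

decreases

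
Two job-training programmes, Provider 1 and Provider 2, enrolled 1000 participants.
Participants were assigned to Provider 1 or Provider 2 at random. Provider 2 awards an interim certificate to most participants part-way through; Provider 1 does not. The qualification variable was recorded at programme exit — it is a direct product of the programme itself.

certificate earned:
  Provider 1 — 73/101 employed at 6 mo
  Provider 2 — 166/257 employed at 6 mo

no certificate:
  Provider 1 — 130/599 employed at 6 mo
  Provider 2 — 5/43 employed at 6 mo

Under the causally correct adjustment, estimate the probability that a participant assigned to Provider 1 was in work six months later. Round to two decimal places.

0.29

Qualification attained during the programme here is a post-treatment variable shaped by the programme; conditioning on it would introduce bias rather than remove it. The overall comparison is the causal one.
So P(outcome | do(Provider 1)) is just the pooled rate for Provider 1: 203/700 = 0.290.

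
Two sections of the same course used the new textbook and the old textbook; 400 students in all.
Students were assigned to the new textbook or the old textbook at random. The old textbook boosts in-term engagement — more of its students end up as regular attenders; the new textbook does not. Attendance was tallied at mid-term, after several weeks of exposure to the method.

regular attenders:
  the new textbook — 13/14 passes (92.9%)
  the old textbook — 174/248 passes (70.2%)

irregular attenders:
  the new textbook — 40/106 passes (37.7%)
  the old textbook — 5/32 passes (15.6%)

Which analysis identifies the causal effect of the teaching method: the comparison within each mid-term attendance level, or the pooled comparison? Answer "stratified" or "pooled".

the new textbook is higher inside every mid-term attendance stratum but the old textbook is higher in aggregate. Whether to stratify depends on how mid-term attendance relates to the teaching method.
Mid-term attendance lies on the pathway teaching method → mid-term attendance → outcome, so adjusting for it blocks the indirect effect. For the total causal effect of teaching method, use the unadjusted pooled rates.
Pooled: the new textbook 44.2% vs the old textbook 63.9%; the old textbook is higher overall.

pooled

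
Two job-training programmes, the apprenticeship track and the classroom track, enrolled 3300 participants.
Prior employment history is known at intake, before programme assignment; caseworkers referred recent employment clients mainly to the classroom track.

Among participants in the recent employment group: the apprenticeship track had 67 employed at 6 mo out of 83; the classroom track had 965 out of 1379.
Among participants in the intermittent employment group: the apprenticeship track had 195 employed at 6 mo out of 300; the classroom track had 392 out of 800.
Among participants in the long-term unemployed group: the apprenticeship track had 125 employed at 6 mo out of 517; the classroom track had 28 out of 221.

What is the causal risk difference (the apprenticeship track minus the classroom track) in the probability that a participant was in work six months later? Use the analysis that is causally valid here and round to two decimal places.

Within every prior employment history level the apprenticeship track has the higher rate, yet pooled the classroom track does — Simpson's reversal.
Prior employment history satisfies the back-door criterion: it is not a descendant of the programme, and it blocks the spurious path from programme to outcome. Adjusting for it (i.e., using the within-prior employment history rates) gives the causal effect.
Adjusting over the population distribution of prior employment history: 0.443·(0.807−0.700) + 0.333·(0.650−0.490) + 0.224·(0.242−0.127) = +0.127.

+0.13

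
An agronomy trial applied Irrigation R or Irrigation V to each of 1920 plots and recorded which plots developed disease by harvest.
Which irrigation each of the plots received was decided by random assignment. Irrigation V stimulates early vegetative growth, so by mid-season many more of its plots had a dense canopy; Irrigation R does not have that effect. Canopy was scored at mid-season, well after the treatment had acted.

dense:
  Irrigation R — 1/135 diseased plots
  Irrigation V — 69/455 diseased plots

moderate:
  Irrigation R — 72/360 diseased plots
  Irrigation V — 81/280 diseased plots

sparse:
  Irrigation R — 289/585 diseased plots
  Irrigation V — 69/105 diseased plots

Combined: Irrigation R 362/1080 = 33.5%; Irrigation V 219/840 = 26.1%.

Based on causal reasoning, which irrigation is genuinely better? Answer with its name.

Mid-season canopy is downstream of the irrigation. One should not condition on a consequence of treatment, so the overall rates are the right comparison.
Pooled: Irrigation R 33.5% vs Irrigation V 26.1%; Irrigation V is lower overall.

Irrigation V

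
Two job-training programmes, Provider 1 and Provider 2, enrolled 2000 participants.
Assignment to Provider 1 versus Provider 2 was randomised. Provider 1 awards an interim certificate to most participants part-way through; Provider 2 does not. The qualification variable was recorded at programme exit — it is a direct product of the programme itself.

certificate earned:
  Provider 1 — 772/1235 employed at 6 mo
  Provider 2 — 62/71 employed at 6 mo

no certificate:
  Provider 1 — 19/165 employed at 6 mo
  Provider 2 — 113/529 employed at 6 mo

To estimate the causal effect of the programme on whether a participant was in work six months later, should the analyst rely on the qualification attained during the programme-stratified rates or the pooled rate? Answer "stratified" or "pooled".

Within every qualification attained during the programme level Provider 2 has the higher rate, yet pooled Provider 1 does — Simpson's reversal.
Because the programme influences qualification attained during the programme, qualification attained during the programme is a post-treatment mediator, not a confounder. Stratifying on it would bias the estimate; the causal effect is the crude pooled difference.
Pooled: Provider 1 56.5% vs Provider 2 29.2%; Provider 1 is higher overall.

pooled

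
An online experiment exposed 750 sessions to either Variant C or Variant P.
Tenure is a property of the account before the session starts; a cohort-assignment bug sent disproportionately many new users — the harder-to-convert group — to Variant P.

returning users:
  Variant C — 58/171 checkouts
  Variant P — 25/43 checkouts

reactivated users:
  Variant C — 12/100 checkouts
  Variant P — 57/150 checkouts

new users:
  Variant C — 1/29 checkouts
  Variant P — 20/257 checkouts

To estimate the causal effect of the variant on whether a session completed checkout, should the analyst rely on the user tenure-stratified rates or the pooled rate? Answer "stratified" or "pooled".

stratified

Nothing the variant does changes user tenure; the imbalance is an allocation artefact. With user tenure also predicting the outcome, the pooled figure is confounded, and the within-stratum comparison is the causal one.
Within each level — returning users: 33.9% vs 58.1%; reactivated users: 12.0% vs 38.0%; new users: 3.4% vs 7.8% — Variant P is higher every time.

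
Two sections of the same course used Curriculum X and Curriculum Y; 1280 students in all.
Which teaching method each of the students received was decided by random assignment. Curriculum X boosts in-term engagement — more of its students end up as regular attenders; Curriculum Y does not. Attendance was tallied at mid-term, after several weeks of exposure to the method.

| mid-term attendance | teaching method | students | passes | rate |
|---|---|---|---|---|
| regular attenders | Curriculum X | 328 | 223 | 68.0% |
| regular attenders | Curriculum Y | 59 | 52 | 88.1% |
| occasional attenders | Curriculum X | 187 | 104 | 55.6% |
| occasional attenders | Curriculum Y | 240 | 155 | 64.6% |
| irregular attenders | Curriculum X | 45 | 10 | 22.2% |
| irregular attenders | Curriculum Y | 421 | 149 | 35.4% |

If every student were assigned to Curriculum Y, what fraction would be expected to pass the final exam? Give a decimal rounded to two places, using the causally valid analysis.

The stratified and pooled comparisons disagree (Curriculum Y wins within each mid-term attendance; Curriculum X wins overall), so the answer turns on the causal role of mid-term attendance.
Mid-term attendance here is a post-treatment variable shaped by the teaching method; conditioning on it would introduce bias rather than remove it. The overall comparison is the causal one.
So P(outcome | do(Curriculum Y)) is just the pooled rate for Curriculum Y: 356/720 = 0.494.

0.49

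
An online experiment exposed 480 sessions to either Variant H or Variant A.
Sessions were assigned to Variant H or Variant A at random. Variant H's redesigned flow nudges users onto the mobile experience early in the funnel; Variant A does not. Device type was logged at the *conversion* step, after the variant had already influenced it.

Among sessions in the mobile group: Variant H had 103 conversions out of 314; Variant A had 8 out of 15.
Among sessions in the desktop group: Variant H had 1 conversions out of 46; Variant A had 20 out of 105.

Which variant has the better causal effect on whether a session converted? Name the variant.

Variant A is higher inside every device type stratum but Variant H is higher in aggregate. Whether to stratify depends on how device type relates to the variant.
Stratifying would compare variants among sessions the variants themselves sorted into device type groups — a form of selection on an intermediate. The unconditioned pooled rates give the total causal effect.
Pooled: Variant H 28.9% vs Variant A 23.3%; Variant H is higher overall.

Variant H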